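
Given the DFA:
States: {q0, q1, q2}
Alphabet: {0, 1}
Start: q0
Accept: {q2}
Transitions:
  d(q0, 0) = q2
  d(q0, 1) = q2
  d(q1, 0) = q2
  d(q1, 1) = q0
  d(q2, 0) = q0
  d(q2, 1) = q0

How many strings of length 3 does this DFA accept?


Enumerating all length-3 strings:
  "000" -> q2 [accept]
  "001" -> q2 [accept]
  "010" -> q2 [accept]
  "011" -> q2 [accept]
  "100" -> q2 [accept]
  "101" -> q2 [accept]
  "110" -> q2 [accept]
  "111" -> q2 [accept]

8 out of 8


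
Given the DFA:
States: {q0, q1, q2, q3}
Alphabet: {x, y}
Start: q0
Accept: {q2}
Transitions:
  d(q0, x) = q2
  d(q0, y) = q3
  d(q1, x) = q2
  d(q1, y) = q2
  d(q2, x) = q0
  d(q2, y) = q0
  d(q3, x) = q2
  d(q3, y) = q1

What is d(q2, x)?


Looking up transition d(q2, x)

q0


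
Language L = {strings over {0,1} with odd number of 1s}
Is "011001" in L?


count('1') = 3; 3 mod 2 = 1

Yes, "011001" is in L


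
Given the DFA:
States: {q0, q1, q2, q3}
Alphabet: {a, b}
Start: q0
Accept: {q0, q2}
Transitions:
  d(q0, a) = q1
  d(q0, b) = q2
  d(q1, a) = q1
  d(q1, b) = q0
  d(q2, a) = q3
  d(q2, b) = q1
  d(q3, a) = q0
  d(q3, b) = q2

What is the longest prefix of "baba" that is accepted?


Run the DFA, marking each prefix where the state is accepting:
  "" -> q0 [accept]
  "b" -> q2 [accept]
  "ba" -> q3 [reject]
  "bab" -> q2 [accept]
  "baba" -> q3 [reject]

"bab"


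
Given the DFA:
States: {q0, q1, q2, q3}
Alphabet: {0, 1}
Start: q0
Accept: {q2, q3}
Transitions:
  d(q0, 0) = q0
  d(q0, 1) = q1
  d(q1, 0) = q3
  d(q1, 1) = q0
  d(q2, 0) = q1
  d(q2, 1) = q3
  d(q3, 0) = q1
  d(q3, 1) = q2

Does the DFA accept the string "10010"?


Trace: q0 -> q1 -> q3 -> q1 -> q0 -> q0
Final state: q0
Accept states: {q2, q3}

No, rejected (final state q0 is not an accept state)


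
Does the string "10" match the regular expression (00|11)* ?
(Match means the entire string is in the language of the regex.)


|string| = 2; first = '1'; last = '0'

No, "10" does not match (00|11)*


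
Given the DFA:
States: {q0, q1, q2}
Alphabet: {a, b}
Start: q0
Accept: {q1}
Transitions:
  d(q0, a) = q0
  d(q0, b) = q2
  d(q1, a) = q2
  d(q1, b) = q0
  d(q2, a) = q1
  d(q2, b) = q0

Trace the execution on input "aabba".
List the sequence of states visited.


Input: aabba
d(q0, a) = q0
d(q0, a) = q0
d(q0, b) = q2
d(q2, b) = q0
d(q0, a) = q0


q0 -> q0 -> q0 -> q2 -> q0 -> q0


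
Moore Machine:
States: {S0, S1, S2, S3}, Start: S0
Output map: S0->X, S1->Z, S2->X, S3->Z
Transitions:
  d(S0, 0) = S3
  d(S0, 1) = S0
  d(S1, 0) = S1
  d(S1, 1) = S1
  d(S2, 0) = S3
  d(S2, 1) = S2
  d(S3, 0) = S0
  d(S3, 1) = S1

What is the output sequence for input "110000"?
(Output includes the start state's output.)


Start: S0 (output X)
  --1--> S0 (output X)
  --1--> S0 (output X)
  --0--> S3 (output Z)
  --0--> S0 (output X)
  --0--> S3 (output Z)
  --0--> S0 (output X)

"XXXZXZX"


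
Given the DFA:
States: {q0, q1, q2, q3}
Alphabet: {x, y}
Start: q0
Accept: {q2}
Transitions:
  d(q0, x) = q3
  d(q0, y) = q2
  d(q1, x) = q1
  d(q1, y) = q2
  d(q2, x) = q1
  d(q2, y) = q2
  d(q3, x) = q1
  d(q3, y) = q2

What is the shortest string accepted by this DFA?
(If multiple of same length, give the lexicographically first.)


BFS by string length (lex-first path to each state shown):
  len 0: q0<-""
  len 1: q2<-"y", q3<-"x"
Found accept state at length 1.

"y"


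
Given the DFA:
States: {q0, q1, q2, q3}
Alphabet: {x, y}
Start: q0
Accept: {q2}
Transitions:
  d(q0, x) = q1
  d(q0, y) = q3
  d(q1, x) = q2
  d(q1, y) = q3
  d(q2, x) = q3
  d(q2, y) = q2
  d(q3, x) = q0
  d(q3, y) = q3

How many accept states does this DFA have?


Accept states listed: {q2}
Counting: q2(1)

1


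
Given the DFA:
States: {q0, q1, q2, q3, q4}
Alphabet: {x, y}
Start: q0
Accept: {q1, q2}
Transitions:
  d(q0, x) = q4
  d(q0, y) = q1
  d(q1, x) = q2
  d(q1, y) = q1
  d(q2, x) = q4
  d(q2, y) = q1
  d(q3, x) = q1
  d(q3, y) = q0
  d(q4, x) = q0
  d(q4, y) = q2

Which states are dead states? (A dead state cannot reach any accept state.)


Forward reachability from each state:
  q0 -> reaches accept state q1 (live)
  q1 -> reaches accept state q1 (live)
  q2 -> reaches accept state q1 (live)
  q3 -> reaches accept state q1 (live)
  q4 -> reaches accept state q1 (live)

None (all states can reach an accept state)


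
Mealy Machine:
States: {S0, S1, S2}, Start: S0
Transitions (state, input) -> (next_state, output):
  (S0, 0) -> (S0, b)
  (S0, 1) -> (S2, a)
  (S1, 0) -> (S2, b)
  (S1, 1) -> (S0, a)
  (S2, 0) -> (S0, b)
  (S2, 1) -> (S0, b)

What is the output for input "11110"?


Step-by-step:
  (S0, 1) -> (S2, a)
  (S2, 1) -> (S0, b)
  (S0, 1) -> (S2, a)
  (S2, 1) -> (S0, b)
  (S0, 0) -> (S0, b)

"ababb"


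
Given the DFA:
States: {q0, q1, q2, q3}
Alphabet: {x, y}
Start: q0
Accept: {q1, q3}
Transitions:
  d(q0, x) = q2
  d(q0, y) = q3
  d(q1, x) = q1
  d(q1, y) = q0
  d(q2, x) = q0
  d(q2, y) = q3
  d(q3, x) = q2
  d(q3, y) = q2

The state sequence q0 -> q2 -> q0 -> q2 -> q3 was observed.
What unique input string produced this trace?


Trace back each transition to find the symbol:
  q0 --[x]--> q2
  q2 --[x]--> q0
  q0 --[x]--> q2
  q2 --[y]--> q3

"xxxy"


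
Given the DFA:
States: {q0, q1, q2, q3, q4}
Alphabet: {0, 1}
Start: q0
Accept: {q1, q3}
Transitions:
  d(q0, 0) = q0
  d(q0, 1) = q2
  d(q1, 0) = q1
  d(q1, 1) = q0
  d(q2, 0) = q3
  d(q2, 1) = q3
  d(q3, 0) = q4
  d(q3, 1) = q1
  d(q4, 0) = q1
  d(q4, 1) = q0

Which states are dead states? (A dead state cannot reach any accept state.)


Forward reachability from each state:
  q0 -> reaches accept state q1 (live)
  q1 -> reaches accept state q1 (live)
  q2 -> reaches accept state q1 (live)
  q3 -> reaches accept state q1 (live)
  q4 -> reaches accept state q1 (live)

None (all states can reach an accept state)


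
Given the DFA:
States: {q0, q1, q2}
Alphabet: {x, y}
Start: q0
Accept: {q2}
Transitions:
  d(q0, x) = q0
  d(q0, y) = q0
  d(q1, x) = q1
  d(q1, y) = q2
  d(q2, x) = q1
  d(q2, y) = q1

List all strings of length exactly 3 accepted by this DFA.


All strings of length 3: 8 total
Accepted: 0

None


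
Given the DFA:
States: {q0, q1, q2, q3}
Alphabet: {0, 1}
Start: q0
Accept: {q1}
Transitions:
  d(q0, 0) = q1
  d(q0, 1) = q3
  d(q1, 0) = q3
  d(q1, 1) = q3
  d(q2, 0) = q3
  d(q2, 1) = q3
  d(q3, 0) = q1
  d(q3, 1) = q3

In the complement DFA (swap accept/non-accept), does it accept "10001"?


Trace: q0 -> q3 -> q1 -> q3 -> q1 -> q3
Final: q3
Original accept: {q1}
Complement: q3 is not in original accept

Yes, complement accepts (original rejects)


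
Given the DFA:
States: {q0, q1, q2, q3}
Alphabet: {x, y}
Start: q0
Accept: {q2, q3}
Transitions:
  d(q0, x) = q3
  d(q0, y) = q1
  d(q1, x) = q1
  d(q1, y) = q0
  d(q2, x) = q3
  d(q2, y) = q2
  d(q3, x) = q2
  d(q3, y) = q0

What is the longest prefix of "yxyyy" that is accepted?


Run the DFA, marking each prefix where the state is accepting:
  "" -> q0 [reject]
  "y" -> q1 [reject]
  "yx" -> q1 [reject]
  "yxy" -> q0 [reject]
  "yxyy" -> q1 [reject]
  "yxyyy" -> q0 [reject]

No prefix is accepted


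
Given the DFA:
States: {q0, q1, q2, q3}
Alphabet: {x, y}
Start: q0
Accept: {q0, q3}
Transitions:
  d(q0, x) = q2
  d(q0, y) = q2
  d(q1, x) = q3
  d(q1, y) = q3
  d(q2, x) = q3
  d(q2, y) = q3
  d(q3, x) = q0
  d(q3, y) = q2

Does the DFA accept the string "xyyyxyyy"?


Trace: q0 -> q2 -> q3 -> q2 -> q3 -> q0 -> q2 -> q3 -> q2
Final state: q2
Accept states: {q0, q3}

No, rejected (final state q2 is not an accept state)


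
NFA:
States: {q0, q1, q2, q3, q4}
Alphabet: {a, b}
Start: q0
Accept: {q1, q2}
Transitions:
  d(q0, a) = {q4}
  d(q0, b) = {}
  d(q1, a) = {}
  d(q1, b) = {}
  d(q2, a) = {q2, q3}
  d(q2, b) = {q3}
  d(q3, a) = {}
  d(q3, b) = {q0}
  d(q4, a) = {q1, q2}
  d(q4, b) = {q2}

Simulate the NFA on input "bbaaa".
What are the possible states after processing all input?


Start: {q0}
  --b--> {}
  --b--> {}
  --a--> {}
  --a--> {}
  --a--> {}

{} (empty set, no valid transitions)


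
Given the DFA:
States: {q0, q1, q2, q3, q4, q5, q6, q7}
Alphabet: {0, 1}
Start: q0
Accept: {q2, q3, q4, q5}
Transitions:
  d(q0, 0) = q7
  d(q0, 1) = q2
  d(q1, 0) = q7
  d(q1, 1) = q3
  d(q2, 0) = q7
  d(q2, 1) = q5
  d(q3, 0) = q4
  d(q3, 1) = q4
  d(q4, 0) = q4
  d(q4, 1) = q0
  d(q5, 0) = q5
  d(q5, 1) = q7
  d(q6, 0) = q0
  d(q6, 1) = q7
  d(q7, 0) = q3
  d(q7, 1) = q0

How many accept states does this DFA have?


Accept states listed: {q2, q3, q4, q5}
Counting: q2(1) q3(2) q4(3) q5(4)

4


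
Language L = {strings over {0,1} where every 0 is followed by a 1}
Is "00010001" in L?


'00' present: True; ends with '0': False

No, "00010001" is not in L


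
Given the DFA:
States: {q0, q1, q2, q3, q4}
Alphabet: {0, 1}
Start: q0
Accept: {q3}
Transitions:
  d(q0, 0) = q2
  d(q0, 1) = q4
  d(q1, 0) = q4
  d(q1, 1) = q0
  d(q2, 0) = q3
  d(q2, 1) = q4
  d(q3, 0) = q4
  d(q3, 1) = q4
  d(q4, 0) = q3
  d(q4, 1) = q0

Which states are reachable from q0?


BFS from q0:
  layer 0: {q0}
  layer 1: {q2, q4}
  layer 2: {q3}

{q0, q2, q3, q4}


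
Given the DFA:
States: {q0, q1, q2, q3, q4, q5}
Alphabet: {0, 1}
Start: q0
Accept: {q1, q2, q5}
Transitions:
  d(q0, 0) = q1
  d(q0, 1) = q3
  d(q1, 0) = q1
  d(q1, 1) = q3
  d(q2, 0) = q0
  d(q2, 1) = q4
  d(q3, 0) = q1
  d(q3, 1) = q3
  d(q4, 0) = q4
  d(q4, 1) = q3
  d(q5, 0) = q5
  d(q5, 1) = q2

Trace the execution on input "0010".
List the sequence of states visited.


Input: 0010
d(q0, 0) = q1
d(q1, 0) = q1
d(q1, 1) = q3
d(q3, 0) = q1


q0 -> q1 -> q1 -> q3 -> q1


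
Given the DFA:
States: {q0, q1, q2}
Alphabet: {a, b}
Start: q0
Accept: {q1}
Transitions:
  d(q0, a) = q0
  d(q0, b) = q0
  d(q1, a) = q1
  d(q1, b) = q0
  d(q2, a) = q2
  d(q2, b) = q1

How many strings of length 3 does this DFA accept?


Enumerating all length-3 strings:
  "aaa" -> q0 [reject]
  "aab" -> q0 [reject]
  "aba" -> q0 [reject]
  "abb" -> q0 [reject]
  "baa" -> q0 [reject]
  "bab" -> q0 [reject]
  "bba" -> q0 [reject]
  "bbb" -> q0 [reject]

0 out of 8


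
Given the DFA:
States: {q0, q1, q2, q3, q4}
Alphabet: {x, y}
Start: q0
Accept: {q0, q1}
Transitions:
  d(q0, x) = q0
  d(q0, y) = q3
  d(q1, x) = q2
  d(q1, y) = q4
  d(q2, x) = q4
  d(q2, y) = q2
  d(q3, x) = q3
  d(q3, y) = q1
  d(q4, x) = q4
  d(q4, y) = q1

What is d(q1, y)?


Looking up transition d(q1, y)

q4


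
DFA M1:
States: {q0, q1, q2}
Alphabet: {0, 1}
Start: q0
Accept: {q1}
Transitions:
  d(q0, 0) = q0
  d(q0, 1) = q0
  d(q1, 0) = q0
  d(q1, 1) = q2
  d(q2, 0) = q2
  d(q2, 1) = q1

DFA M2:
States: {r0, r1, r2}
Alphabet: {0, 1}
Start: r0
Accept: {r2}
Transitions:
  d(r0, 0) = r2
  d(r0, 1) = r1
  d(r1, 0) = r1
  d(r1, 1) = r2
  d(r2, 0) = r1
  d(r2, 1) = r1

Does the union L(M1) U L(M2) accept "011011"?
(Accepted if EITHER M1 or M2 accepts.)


M1: final=q0 accepted=False
M2: final=r1 accepted=False

No, union rejects (neither accepts)


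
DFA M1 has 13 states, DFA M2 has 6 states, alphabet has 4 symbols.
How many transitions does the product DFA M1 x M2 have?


Product DFA has 13 * 6 = 78 states.
Each has 4 transitions: 78 * 4 = 312

312


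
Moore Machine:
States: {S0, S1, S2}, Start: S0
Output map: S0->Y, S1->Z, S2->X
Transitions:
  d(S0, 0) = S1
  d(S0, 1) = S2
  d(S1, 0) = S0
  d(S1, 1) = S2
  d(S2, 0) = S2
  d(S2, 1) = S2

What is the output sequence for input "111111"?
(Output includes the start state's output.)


Start: S0 (output Y)
  --1--> S2 (output X)
  --1--> S2 (output X)
  --1--> S2 (output X)
  --1--> S2 (output X)
  --1--> S2 (output X)
  --1--> S2 (output X)

"YXXXXXX"


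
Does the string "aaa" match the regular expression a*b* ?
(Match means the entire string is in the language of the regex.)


|string| = 3; first = 'a'; last = 'a'

Yes, "aaa" matches a*b*


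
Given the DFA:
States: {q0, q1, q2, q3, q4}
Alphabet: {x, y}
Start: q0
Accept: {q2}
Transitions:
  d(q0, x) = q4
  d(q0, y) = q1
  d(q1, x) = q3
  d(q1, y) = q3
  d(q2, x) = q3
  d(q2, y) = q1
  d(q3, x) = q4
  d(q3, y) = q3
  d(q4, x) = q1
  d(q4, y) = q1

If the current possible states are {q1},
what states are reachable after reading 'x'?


Apply transition on 'x' from each current state:
  d(q1, x) = q3

{q3}


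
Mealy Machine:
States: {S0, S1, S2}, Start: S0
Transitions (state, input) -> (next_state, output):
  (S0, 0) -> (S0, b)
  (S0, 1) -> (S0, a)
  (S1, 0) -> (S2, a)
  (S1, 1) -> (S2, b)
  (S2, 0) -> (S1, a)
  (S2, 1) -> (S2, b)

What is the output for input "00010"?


Step-by-step:
  (S0, 0) -> (S0, b)
  (S0, 0) -> (S0, b)
  (S0, 0) -> (S0, b)
  (S0, 1) -> (S0, a)
  (S0, 0) -> (S0, b)

"bbbab"


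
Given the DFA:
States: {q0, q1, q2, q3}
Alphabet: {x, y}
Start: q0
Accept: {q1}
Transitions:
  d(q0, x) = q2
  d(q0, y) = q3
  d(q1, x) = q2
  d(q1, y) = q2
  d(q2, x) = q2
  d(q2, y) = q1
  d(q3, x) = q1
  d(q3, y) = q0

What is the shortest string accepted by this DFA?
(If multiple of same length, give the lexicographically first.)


BFS by string length (lex-first path to each state shown):
  len 0: q0<-""
  len 1: q2<-"x", q3<-"y"
  len 2: q0<-"yy", q1<-"xy", q2<-"xx"
Found accept state at length 2.

"xy"


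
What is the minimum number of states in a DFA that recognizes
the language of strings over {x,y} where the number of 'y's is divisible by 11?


States track (count of 'y') mod 11.
Need 11 states: one per remainder 0..10; accept = remainder 0.

11


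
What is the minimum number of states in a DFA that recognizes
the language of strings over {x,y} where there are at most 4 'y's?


States: count = 0, 1, ..., 4 (all accepting; 5 states), plus a dead state for count > 4.
Total: 5 + 1 = 6.

6


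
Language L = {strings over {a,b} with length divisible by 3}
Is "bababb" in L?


length = 6; 6 mod 3 = 0

Yes, "bababb" is in L


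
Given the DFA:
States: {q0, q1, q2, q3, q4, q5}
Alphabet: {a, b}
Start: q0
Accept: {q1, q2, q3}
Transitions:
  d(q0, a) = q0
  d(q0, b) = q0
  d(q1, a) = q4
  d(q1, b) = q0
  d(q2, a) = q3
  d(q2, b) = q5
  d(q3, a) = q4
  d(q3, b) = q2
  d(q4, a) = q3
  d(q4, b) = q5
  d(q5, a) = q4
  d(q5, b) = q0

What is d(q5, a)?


Looking up transition d(q5, a)

q4


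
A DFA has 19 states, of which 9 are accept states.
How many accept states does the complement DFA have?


Complement swaps accept and non-accept states.
19 - 9 = 10

10


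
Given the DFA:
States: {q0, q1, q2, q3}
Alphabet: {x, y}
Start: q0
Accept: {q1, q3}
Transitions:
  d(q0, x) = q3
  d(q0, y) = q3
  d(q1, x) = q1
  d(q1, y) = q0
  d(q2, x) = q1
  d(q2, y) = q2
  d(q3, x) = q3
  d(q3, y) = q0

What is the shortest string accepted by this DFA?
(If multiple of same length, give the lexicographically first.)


BFS by string length (lex-first path to each state shown):
  len 0: q0<-""
  len 1: q3<-"x"
Found accept state at length 1.

"x"


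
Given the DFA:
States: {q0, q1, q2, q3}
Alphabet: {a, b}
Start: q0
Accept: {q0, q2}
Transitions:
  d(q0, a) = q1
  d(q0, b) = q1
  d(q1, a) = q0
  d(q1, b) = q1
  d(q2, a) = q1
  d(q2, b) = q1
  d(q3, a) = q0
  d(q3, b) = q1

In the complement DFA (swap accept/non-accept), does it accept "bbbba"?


Trace: q0 -> q1 -> q1 -> q1 -> q1 -> q0
Final: q0
Original accept: {q0, q2}
Complement: q0 is in original accept

No, complement rejects (original accepts)


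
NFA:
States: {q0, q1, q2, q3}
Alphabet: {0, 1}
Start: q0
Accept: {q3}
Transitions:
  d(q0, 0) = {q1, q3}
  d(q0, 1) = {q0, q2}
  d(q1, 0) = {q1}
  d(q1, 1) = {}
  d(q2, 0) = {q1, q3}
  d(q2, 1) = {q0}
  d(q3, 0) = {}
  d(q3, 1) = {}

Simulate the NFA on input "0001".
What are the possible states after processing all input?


Start: {q0}
  --0--> {q1, q3}
  --0--> {q1}
  --0--> {q1}
  --1--> {}

{} (empty set, no valid transitions)


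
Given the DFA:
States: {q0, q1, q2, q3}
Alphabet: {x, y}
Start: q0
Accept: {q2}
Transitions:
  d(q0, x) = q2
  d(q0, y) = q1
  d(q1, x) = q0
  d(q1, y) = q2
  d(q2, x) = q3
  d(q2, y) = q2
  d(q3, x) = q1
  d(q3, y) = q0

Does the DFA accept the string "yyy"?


Trace: q0 -> q1 -> q2 -> q2
Final state: q2
Accept states: {q2}

Yes, accepted (final state q2 is an accept state)


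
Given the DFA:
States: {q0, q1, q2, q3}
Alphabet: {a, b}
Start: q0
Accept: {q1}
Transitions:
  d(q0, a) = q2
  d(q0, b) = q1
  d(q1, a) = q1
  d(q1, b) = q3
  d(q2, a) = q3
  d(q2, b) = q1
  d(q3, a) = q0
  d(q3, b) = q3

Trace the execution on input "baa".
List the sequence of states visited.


Input: baa
d(q0, b) = q1
d(q1, a) = q1
d(q1, a) = q1


q0 -> q1 -> q1 -> q1


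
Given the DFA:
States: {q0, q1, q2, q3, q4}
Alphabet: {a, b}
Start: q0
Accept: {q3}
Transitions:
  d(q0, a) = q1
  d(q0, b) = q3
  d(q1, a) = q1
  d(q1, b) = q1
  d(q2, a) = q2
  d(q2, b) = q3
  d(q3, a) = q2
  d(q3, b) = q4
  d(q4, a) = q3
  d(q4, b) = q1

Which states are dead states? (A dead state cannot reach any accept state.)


Forward reachability from each state:
  q0 -> reaches accept state q3 (live)
  q1 -> reaches {q1}, no accept state (dead)
  q2 -> reaches accept state q3 (live)
  q3 -> reaches accept state q3 (live)
  q4 -> reaches accept state q3 (live)

{q1}


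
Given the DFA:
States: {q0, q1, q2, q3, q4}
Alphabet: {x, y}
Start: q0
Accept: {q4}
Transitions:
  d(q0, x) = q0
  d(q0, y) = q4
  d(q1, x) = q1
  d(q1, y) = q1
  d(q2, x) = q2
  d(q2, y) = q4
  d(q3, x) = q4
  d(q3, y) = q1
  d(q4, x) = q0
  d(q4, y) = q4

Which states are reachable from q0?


BFS from q0:
  layer 0: {q0}
  layer 1: {q4}

{q0, q4}


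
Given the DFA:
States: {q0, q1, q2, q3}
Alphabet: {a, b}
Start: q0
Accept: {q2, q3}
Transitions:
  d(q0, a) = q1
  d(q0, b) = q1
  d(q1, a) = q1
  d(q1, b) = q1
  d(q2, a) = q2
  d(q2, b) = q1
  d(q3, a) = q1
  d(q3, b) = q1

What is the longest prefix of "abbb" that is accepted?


Run the DFA, marking each prefix where the state is accepting:
  "" -> q0 [reject]
  "a" -> q1 [reject]
  "ab" -> q1 [reject]
  "abb" -> q1 [reject]
  "abbb" -> q1 [reject]

No prefix is accepted


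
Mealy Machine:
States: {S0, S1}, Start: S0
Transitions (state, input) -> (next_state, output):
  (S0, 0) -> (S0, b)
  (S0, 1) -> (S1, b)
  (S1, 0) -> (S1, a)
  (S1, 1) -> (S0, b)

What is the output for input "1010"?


Step-by-step:
  (S0, 1) -> (S1, b)
  (S1, 0) -> (S1, a)
  (S1, 1) -> (S0, b)
  (S0, 0) -> (S0, b)

"babb"


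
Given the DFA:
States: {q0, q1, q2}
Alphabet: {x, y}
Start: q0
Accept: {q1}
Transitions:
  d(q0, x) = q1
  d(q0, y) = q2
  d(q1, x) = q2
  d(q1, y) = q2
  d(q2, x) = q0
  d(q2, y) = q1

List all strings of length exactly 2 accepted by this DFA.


All strings of length 2: 4 total
Accepted: 1

"yy"


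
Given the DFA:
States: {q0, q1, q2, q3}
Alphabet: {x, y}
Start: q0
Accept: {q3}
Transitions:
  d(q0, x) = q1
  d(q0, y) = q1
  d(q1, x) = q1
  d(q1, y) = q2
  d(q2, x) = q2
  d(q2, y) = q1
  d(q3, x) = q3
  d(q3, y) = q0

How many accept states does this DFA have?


Accept states listed: {q3}
Counting: q3(1)

1


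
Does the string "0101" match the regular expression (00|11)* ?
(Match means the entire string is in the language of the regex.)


|string| = 4; first = '0'; last = '1'

No, "0101" does not match (00|11)*


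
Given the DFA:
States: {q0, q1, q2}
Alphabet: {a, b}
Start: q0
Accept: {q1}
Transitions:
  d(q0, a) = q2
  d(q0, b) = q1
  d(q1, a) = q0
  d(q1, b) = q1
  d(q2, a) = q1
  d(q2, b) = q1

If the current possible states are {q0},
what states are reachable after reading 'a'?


Apply transition on 'a' from each current state:
  d(q0, a) = q2

{q2}


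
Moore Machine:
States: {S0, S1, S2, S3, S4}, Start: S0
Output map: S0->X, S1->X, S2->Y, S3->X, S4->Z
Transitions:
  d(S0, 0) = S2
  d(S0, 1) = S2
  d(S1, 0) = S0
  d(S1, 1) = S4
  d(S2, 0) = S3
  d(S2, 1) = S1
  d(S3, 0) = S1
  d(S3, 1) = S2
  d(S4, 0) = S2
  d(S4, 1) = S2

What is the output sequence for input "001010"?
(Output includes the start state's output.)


Start: S0 (output X)
  --0--> S2 (output Y)
  --0--> S3 (output X)
  --1--> S2 (output Y)
  --0--> S3 (output X)
  --1--> S2 (output Y)
  --0--> S3 (output X)

"XYXYXYX"


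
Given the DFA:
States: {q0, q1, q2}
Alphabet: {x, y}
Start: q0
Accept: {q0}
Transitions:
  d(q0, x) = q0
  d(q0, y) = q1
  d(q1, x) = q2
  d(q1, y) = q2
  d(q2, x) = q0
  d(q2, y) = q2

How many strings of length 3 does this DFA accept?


Enumerating all length-3 strings:
  "xxx" -> q0 [accept]
  "xxy" -> q1 [reject]
  "xyx" -> q2 [reject]
  "xyy" -> q2 [reject]
  "yxx" -> q0 [accept]
  "yxy" -> q2 [reject]
  "yyx" -> q0 [accept]
  "yyy" -> q2 [reject]

3 out of 8


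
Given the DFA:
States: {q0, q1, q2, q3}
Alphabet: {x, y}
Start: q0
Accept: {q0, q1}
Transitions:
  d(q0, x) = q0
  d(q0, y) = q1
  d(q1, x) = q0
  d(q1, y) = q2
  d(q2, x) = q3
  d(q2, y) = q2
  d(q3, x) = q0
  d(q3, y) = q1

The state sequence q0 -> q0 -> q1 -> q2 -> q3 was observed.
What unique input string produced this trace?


Trace back each transition to find the symbol:
  q0 --[x]--> q0
  q0 --[y]--> q1
  q1 --[y]--> q2
  q2 --[x]--> q3

"xyyx"


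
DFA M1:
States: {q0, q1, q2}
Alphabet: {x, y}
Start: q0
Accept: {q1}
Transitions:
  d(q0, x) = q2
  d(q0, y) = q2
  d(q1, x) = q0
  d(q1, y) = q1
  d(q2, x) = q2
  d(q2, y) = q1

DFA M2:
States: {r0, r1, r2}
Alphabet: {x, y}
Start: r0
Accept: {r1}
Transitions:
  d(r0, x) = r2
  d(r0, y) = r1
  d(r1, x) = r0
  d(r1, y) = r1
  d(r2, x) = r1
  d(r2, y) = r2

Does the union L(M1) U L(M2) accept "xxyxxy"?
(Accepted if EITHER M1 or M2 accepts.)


M1: final=q1 accepted=True
M2: final=r2 accepted=False

Yes, union accepts


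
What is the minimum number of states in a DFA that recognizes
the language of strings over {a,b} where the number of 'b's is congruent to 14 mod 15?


States track (count of 'b') mod 15.
Need 15 states: one per remainder 0..14; accept = remainder 14.

15


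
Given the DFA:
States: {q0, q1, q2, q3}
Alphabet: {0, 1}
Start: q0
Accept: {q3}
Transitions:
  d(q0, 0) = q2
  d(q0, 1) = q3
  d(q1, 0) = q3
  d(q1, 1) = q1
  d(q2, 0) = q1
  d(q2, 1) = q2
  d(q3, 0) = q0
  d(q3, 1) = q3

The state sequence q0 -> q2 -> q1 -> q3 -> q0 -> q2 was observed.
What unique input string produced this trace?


Trace back each transition to find the symbol:
  q0 --[0]--> q2
  q2 --[0]--> q1
  q1 --[0]--> q3
  q3 --[0]--> q0
  q0 --[0]--> q2

"00000"


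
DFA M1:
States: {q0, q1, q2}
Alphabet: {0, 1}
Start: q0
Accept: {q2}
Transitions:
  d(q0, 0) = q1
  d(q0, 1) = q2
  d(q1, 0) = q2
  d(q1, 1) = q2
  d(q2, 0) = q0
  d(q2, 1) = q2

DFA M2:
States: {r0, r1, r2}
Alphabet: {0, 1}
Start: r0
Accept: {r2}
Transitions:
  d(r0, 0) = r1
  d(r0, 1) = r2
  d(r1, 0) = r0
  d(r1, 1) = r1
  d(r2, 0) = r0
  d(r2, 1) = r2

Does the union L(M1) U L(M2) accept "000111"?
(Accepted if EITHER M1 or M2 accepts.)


M1: final=q2 accepted=True
M2: final=r1 accepted=False

Yes, union accepts


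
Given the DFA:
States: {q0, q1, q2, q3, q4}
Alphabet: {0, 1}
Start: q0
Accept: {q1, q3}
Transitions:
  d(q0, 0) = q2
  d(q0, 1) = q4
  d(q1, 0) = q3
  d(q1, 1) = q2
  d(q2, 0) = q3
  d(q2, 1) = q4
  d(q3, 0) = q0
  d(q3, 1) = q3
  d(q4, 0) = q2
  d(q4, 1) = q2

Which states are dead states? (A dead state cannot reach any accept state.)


Forward reachability from each state:
  q0 -> reaches accept state q3 (live)
  q1 -> reaches accept state q1 (live)
  q2 -> reaches accept state q3 (live)
  q3 -> reaches accept state q3 (live)
  q4 -> reaches accept state q3 (live)

None (all states can reach an accept state)


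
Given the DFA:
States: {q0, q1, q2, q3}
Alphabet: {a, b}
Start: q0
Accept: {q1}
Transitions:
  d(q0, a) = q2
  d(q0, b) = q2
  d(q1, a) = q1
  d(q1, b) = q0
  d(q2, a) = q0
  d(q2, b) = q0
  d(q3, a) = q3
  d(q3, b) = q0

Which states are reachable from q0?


BFS from q0:
  layer 0: {q0}
  layer 1: {q2}

{q0, q2}


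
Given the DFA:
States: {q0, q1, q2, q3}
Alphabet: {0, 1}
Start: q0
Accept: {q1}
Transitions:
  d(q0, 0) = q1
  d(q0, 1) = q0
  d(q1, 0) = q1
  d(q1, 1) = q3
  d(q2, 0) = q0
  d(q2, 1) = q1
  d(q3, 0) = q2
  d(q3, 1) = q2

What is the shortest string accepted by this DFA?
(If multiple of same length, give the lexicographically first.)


BFS by string length (lex-first path to each state shown):
  len 0: q0<-""
  len 1: q0<-"1", q1<-"0"
Found accept state at length 1.

"0"


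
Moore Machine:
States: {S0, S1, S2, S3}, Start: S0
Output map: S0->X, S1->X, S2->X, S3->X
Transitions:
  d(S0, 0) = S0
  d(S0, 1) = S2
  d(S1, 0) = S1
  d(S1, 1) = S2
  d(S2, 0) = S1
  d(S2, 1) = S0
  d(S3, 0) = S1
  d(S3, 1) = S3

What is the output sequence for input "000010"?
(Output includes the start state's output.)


Start: S0 (output X)
  --0--> S0 (output X)
  --0--> S0 (output X)
  --0--> S0 (output X)
  --0--> S0 (output X)
  --1--> S2 (output X)
  --0--> S1 (output X)

"XXXXXXX"


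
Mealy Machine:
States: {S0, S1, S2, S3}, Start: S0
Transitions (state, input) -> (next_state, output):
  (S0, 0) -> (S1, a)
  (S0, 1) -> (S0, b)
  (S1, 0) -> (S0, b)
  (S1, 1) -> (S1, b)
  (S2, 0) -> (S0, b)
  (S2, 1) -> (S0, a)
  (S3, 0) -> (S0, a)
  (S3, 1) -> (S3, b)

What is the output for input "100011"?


Step-by-step:
  (S0, 1) -> (S0, b)
  (S0, 0) -> (S1, a)
  (S1, 0) -> (S0, b)
  (S0, 0) -> (S1, a)
  (S1, 1) -> (S1, b)
  (S1, 1) -> (S1, b)

"bababb"


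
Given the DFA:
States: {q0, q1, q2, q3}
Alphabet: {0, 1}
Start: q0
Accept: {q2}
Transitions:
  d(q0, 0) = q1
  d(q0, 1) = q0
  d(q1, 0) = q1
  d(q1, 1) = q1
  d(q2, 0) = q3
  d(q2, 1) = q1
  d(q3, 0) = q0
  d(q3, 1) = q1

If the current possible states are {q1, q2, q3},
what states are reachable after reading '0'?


Apply transition on '0' from each current state:
  d(q1, 0) = q1
  d(q2, 0) = q3
  d(q3, 0) = q0

{q0, q1, q3}


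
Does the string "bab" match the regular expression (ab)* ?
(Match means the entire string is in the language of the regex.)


|string| = 3; first = 'b'; last = 'b'

No, "bab" does not match (ab)*


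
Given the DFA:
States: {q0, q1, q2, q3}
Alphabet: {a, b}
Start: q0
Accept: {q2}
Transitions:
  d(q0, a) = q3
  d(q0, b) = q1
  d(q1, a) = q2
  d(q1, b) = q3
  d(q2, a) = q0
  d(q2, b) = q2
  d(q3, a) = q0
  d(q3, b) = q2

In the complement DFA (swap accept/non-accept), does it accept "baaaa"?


Trace: q0 -> q1 -> q2 -> q0 -> q3 -> q0
Final: q0
Original accept: {q2}
Complement: q0 is not in original accept

Yes, complement accepts (original rejects)


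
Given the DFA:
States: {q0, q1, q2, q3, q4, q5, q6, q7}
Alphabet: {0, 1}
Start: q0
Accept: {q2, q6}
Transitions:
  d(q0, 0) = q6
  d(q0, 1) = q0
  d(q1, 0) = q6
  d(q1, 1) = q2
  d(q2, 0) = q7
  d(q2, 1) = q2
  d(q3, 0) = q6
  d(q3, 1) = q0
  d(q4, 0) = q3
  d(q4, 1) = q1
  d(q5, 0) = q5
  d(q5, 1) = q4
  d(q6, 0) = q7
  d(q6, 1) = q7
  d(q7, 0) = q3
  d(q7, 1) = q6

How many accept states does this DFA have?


Accept states listed: {q2, q6}
Counting: q2(1) q6(2)

2


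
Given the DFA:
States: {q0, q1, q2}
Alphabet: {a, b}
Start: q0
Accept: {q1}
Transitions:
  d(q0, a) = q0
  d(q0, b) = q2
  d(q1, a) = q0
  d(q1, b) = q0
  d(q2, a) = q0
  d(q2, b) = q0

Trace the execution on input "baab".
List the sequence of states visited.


Input: baab
d(q0, b) = q2
d(q2, a) = q0
d(q0, a) = q0
d(q0, b) = q2


q0 -> q2 -> q0 -> q0 -> q2


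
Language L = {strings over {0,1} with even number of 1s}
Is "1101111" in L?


count('1') = 6; 6 mod 2 = 0

Yes, "1101111" is in L


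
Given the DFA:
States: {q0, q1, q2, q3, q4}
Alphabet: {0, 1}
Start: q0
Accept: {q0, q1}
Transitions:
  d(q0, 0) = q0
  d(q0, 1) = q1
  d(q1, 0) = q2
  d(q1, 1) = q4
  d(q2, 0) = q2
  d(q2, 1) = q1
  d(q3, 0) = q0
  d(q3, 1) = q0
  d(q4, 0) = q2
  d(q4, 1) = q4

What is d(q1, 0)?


Looking up transition d(q1, 0)

q2


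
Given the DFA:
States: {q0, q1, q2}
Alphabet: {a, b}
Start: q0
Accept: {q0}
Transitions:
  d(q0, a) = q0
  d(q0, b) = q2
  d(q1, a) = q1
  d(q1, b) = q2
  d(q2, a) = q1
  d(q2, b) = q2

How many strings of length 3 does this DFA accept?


Enumerating all length-3 strings:
  "aaa" -> q0 [accept]
  "aab" -> q2 [reject]
  "aba" -> q1 [reject]
  "abb" -> q2 [reject]
  "baa" -> q1 [reject]
  "bab" -> q2 [reject]
  "bba" -> q1 [reject]
  "bbb" -> q2 [reject]

1 out of 8


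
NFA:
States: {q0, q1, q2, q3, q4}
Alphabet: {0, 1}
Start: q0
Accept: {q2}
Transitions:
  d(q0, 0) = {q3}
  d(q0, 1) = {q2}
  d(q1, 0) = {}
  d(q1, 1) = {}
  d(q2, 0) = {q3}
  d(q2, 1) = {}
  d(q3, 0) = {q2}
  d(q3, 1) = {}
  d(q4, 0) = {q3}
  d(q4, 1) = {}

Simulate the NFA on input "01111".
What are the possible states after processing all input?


Start: {q0}
  --0--> {q3}
  --1--> {}
  --1--> {}
  --1--> {}
  --1--> {}

{} (empty set, no valid transitions)


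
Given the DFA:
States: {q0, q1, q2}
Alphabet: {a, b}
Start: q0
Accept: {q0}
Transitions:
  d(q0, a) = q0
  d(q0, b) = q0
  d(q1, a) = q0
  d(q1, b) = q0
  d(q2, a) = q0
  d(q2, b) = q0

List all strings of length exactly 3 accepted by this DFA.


All strings of length 3: 8 total
Accepted: 8

"aaa", "aab", "aba", "abb", "baa", "bab", "bba", "bbb"


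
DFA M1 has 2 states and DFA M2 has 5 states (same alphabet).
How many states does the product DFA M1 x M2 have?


Product construction pairs every M1 state with every M2 state.
2 * 5 = 10

10


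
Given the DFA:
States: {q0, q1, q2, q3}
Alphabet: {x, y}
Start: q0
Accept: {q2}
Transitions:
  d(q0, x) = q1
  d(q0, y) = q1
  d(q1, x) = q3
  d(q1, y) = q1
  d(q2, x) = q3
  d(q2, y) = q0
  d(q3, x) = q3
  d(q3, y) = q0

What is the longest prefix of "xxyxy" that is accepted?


Run the DFA, marking each prefix where the state is accepting:
  "" -> q0 [reject]
  "x" -> q1 [reject]
  "xx" -> q3 [reject]
  "xxy" -> q0 [reject]
  "xxyx" -> q1 [reject]
  "xxyxy" -> q1 [reject]

No prefix is accepted


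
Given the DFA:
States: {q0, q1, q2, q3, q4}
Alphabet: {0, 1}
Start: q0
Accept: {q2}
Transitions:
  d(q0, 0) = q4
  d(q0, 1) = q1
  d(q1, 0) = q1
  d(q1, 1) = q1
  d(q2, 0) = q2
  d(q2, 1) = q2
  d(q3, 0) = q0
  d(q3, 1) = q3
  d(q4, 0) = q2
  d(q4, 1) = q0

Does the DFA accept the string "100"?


Trace: q0 -> q1 -> q1 -> q1
Final state: q1
Accept states: {q2}

No, rejected (final state q1 is not an accept state)


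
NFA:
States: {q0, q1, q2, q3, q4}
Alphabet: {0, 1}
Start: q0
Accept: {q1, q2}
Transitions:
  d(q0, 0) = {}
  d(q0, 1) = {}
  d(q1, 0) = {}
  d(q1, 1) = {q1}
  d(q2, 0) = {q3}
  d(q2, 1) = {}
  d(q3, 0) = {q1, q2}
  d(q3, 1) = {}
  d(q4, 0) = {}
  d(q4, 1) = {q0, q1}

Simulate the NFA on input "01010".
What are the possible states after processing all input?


Start: {q0}
  --0--> {}
  --1--> {}
  --0--> {}
  --1--> {}
  --0--> {}

{} (empty set, no valid transitions)


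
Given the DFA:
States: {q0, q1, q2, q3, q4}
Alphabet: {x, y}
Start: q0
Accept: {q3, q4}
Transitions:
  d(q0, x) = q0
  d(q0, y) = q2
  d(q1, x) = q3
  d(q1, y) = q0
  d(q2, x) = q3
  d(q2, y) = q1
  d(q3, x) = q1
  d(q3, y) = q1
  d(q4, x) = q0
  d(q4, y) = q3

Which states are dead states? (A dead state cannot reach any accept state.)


Forward reachability from each state:
  q0 -> reaches accept state q3 (live)
  q1 -> reaches accept state q3 (live)
  q2 -> reaches accept state q3 (live)
  q3 -> reaches accept state q3 (live)
  q4 -> reaches accept state q3 (live)

None (all states can reach an accept state)


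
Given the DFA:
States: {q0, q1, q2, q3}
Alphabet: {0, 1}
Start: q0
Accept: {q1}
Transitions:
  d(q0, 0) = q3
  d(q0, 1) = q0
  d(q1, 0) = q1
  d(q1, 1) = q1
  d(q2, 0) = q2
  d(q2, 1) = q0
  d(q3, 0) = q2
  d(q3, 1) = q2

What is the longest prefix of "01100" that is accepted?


Run the DFA, marking each prefix where the state is accepting:
  "" -> q0 [reject]
  "0" -> q3 [reject]
  "01" -> q2 [reject]
  "011" -> q0 [reject]
  "0110" -> q3 [reject]
  "01100" -> q2 [reject]

No prefix is accepted


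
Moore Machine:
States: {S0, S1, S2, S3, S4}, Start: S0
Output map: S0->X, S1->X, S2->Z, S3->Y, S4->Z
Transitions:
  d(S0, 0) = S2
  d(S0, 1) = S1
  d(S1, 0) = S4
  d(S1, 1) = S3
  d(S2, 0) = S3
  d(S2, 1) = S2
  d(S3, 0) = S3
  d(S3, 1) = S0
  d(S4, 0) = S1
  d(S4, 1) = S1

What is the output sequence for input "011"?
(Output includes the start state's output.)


Start: S0 (output X)
  --0--> S2 (output Z)
  --1--> S2 (output Z)
  --1--> S2 (output Z)

"XZZZ"


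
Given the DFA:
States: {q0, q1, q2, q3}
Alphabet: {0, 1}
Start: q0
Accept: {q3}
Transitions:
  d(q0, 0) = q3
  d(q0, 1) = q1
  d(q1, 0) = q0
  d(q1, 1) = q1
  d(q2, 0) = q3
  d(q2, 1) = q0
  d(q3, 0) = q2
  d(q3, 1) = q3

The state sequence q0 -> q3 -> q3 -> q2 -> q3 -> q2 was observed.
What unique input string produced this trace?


Trace back each transition to find the symbol:
  q0 --[0]--> q3
  q3 --[1]--> q3
  q3 --[0]--> q2
  q2 --[0]--> q3
  q3 --[0]--> q2

"01000"


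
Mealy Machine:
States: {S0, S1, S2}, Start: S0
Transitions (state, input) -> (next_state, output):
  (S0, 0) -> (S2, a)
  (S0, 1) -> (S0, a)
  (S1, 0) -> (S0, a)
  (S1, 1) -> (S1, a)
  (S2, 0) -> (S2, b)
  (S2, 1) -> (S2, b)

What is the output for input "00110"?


Step-by-step:
  (S0, 0) -> (S2, a)
  (S2, 0) -> (S2, b)
  (S2, 1) -> (S2, b)
  (S2, 1) -> (S2, b)
  (S2, 0) -> (S2, b)

"abbbb"


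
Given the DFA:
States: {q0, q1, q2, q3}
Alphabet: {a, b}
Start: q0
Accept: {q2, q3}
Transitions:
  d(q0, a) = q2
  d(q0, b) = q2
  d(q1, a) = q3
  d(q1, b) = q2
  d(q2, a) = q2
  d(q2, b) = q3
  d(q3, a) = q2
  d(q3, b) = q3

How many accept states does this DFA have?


Accept states listed: {q2, q3}
Counting: q2(1) q3(2)

2


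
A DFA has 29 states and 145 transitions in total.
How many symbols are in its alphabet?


Each state has exactly one transition per symbol.
|alphabet| = transitions / states = 145 / 29 = 5

5


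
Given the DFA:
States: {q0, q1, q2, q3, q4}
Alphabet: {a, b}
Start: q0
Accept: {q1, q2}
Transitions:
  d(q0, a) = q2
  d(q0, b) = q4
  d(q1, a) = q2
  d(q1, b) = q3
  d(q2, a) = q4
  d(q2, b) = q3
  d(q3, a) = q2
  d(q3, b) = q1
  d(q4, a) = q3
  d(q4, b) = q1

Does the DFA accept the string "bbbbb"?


Trace: q0 -> q4 -> q1 -> q3 -> q1 -> q3
Final state: q3
Accept states: {q1, q2}

No, rejected (final state q3 is not an accept state)


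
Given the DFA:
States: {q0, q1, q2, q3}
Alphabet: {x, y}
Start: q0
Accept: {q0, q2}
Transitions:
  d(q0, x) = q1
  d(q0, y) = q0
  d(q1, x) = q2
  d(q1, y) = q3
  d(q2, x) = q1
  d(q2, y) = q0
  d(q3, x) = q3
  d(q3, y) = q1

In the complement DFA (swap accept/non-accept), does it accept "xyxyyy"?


Trace: q0 -> q1 -> q3 -> q3 -> q1 -> q3 -> q1
Final: q1
Original accept: {q0, q2}
Complement: q1 is not in original accept

Yes, complement accepts (original rejects)


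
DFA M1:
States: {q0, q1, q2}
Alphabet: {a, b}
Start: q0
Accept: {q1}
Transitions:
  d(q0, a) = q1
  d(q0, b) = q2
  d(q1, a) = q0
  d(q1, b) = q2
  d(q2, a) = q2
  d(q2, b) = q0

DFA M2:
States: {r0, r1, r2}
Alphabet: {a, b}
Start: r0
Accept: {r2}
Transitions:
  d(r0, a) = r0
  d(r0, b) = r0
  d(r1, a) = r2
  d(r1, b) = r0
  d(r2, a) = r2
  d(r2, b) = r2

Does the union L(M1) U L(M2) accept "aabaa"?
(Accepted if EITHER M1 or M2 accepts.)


M1: final=q2 accepted=False
M2: final=r0 accepted=False

No, union rejects (neither accepts)


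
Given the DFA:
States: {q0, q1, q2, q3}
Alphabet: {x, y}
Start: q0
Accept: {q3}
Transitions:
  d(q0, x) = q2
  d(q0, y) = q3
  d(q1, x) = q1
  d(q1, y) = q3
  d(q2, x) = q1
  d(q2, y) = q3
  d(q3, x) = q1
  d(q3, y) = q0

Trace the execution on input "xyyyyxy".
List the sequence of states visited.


Input: xyyyyxy
d(q0, x) = q2
d(q2, y) = q3
d(q3, y) = q0
d(q0, y) = q3
d(q3, y) = q0
d(q0, x) = q2
d(q2, y) = q3


q0 -> q2 -> q3 -> q0 -> q3 -> q0 -> q2 -> q3


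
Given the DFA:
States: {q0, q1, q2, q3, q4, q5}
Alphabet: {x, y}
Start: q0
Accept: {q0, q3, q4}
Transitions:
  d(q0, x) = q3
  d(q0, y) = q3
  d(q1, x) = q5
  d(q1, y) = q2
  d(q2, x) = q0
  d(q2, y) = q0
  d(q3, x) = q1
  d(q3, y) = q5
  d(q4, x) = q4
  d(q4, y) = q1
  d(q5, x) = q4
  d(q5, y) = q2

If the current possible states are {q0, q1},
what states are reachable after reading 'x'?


Apply transition on 'x' from each current state:
  d(q0, x) = q3
  d(q1, x) = q5

{q3, q5}


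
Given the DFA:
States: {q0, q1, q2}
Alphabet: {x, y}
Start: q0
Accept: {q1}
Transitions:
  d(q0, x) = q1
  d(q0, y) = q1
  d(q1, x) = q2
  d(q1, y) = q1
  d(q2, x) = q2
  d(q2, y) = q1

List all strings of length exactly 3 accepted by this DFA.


All strings of length 3: 8 total
Accepted: 4

"xxy", "xyy", "yxy", "yyy"


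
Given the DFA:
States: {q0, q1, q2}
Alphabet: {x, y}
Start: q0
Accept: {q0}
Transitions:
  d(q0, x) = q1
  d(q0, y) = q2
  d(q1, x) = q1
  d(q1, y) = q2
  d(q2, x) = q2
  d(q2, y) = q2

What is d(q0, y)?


Looking up transition d(q0, y)

q2


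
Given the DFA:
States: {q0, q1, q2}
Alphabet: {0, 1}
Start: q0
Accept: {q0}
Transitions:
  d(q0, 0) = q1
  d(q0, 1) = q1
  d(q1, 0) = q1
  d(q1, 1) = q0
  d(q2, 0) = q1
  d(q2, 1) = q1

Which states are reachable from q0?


BFS from q0:
  layer 0: {q0}
  layer 1: {q1}

{q0, q1}


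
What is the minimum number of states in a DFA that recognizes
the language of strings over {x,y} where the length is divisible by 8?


States track (length) mod 8.
Need 8 states: one per remainder 0..7; accept = remainder 0.

8


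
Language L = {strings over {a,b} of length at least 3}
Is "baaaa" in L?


length = 5

Yes, "baaaa" is in L


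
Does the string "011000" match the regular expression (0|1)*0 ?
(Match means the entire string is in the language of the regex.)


|string| = 6; first = '0'; last = '0'

Yes, "011000" matches (0|1)*0


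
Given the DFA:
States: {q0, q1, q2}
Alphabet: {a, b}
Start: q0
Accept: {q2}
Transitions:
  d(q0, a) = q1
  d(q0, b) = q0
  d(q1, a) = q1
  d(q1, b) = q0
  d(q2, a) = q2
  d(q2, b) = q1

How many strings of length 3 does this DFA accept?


Enumerating all length-3 strings:
  "aaa" -> q1 [reject]
  "aab" -> q0 [reject]
  "aba" -> q1 [reject]
  "abb" -> q0 [reject]
  "baa" -> q1 [reject]
  "bab" -> q0 [reject]
  "bba" -> q1 [reject]
  "bbb" -> q0 [reject]

0 out of 8


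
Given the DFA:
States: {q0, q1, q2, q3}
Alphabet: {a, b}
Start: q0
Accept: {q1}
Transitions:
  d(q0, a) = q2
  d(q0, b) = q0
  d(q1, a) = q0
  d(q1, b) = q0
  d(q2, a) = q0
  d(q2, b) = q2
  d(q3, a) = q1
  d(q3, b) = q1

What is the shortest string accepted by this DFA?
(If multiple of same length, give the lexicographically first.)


BFS by string length (lex-first path to each state shown):
  len 0: q0<-""
  len 1: q0<-"b", q2<-"a"
  len 2: q0<-"aa", q2<-"ab"
  len 3: q0<-"aab", q2<-"aaa"
  len 4: q0<-"aaaa", q2<-"aaab"
  len 5: q0<-"aaaab", q2<-"aaaaa"
  len 6: q0<-"aaaaaa", q2<-"aaaaab"
  len 7: q0<-"aaaaaab", q2<-"aaaaaaa"
  len 8: q0<-"aaaaaaaa", q2<-"aaaaaaab"

No string accepted (empty language)


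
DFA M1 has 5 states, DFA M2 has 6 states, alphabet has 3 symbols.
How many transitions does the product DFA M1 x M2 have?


Product DFA has 5 * 6 = 30 states.
Each has 3 transitions: 30 * 3 = 90

90


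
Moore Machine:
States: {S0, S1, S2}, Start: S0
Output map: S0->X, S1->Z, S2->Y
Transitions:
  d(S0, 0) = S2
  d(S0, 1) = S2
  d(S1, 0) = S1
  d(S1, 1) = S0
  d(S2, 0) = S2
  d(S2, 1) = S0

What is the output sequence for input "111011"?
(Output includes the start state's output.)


Start: S0 (output X)
  --1--> S2 (output Y)
  --1--> S0 (output X)
  --1--> S2 (output Y)
  --0--> S2 (output Y)
  --1--> S0 (output X)
  --1--> S2 (output Y)

"XYXYYXY"


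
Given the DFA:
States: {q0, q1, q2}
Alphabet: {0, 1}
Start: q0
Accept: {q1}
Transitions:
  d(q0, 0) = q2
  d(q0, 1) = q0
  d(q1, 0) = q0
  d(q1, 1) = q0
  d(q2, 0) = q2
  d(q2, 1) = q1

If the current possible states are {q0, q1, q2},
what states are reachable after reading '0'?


Apply transition on '0' from each current state:
  d(q0, 0) = q2
  d(q1, 0) = q0
  d(q2, 0) = q2

{q0, q2}


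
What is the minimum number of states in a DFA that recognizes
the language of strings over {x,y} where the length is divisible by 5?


States track (length) mod 5.
Need 5 states: one per remainder 0..4; accept = remainder 0.

5


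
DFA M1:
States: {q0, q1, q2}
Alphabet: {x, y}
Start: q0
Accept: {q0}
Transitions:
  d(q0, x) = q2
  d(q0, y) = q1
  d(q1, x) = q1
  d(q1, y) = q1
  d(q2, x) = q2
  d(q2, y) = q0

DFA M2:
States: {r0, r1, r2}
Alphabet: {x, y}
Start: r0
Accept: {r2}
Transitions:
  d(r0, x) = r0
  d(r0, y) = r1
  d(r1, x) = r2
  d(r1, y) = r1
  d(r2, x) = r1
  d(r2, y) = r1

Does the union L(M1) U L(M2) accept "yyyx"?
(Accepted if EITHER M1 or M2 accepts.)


M1: final=q1 accepted=False
M2: final=r2 accepted=True

Yes, union accepts
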